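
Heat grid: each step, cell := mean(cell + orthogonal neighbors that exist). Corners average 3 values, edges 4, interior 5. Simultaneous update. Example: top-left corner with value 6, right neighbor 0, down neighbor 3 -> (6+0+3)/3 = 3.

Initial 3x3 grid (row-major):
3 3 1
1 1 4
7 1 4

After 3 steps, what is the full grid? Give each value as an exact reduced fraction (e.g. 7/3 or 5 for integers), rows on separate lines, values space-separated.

After step 1:
  7/3 2 8/3
  3 2 5/2
  3 13/4 3
After step 2:
  22/9 9/4 43/18
  31/12 51/20 61/24
  37/12 45/16 35/12
After step 3:
  131/54 289/120 517/216
  1919/720 1019/400 3743/1440
  407/144 909/320 397/144

Answer: 131/54 289/120 517/216
1919/720 1019/400 3743/1440
407/144 909/320 397/144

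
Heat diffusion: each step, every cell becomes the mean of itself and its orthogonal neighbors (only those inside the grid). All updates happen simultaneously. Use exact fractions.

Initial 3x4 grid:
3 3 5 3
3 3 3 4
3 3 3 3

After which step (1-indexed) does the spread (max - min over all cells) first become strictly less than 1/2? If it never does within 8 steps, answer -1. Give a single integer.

Step 1: max=4, min=3, spread=1
Step 2: max=73/20, min=3, spread=13/20
Step 3: max=2587/720, min=3, spread=427/720
Step 4: max=50063/14400, min=307/100, spread=1171/2880
  -> spread < 1/2 first at step 4
Step 5: max=8930111/2592000, min=55649/18000, spread=183331/518400
Step 6: max=528398189/155520000, min=3381431/1080000, spread=331777/1244160
Step 7: max=3497333039/1036800000, min=4255423/1350000, spread=9166727/41472000
Step 8: max=1874873178709/559872000000, min=12343430761/3888000000, spread=779353193/4478976000

Answer: 4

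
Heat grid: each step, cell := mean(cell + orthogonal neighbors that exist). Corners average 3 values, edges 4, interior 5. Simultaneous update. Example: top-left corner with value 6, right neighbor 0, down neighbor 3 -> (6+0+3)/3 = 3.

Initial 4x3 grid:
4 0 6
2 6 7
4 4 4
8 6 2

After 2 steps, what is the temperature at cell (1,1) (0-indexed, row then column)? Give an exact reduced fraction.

Answer: 447/100

Derivation:
Step 1: cell (1,1) = 19/5
Step 2: cell (1,1) = 447/100
Full grid after step 2:
  10/3 53/15 169/36
  143/40 447/100 68/15
  193/40 447/100 47/10
  31/6 99/20 53/12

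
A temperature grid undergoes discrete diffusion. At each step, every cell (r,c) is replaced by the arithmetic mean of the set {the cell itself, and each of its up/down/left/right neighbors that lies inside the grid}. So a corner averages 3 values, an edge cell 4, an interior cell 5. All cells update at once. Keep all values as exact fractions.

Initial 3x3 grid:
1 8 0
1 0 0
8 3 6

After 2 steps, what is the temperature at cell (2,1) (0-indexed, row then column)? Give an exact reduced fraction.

Step 1: cell (2,1) = 17/4
Step 2: cell (2,1) = 273/80
Full grid after step 2:
  97/36 213/80 77/36
  367/120 129/50 287/120
  43/12 273/80 35/12

Answer: 273/80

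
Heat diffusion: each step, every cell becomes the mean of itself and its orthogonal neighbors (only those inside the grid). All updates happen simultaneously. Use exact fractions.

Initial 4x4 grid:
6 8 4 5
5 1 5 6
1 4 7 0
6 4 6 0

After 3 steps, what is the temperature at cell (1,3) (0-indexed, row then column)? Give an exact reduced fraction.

Answer: 10247/2400

Derivation:
Step 1: cell (1,3) = 4
Step 2: cell (1,3) = 337/80
Step 3: cell (1,3) = 10247/2400
Full grid after step 3:
  5263/1080 34481/7200 11827/2400 1681/360
  30641/7200 13717/3000 4379/1000 10247/2400
  29929/7200 12023/3000 4041/1000 8863/2400
  4277/1080 29689/7200 9083/2400 1259/360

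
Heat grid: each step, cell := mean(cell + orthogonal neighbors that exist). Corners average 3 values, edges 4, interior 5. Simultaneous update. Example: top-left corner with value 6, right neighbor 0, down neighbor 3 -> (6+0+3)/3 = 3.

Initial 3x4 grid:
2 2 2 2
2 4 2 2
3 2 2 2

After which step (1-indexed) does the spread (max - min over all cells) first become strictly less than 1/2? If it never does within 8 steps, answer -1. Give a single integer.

Answer: 3

Derivation:
Step 1: max=11/4, min=2, spread=3/4
Step 2: max=47/18, min=2, spread=11/18
Step 3: max=35851/14400, min=413/200, spread=1223/2880
  -> spread < 1/2 first at step 3
Step 4: max=319591/129600, min=7591/3600, spread=9263/25920
Step 5: max=125011411/51840000, min=1546013/720000, spread=547939/2073600
Step 6: max=1118327101/466560000, min=1758301/810000, spread=4221829/18662400
Step 7: max=66380420159/27993600000, min=1895569751/864000000, spread=24819801133/139968000000
Step 8: max=3959829373981/1679616000000, min=51515886623/23328000000, spread=2005484297/13436928000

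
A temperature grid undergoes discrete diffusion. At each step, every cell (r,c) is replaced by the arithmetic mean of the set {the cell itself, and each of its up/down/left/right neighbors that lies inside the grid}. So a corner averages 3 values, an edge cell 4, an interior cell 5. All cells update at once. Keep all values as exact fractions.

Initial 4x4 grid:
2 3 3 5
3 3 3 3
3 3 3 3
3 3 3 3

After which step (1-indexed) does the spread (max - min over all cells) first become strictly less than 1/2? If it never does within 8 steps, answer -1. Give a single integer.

Step 1: max=11/3, min=8/3, spread=1
Step 2: max=32/9, min=49/18, spread=5/6
Step 3: max=1451/432, min=77/27, spread=73/144
Step 4: max=42737/12960, min=2339/810, spread=1771/4320
  -> spread < 1/2 first at step 4
Step 5: max=1255571/388800, min=3794861/1296000, spread=1171127/3888000
Step 6: max=37249229/11664000, min=114932237/38880000, spread=27695579/116640000
Step 7: max=1106096747/349920000, min=3465234629/1166400000, spread=665263583/3499200000
Step 8: max=32956940717/10497600000, min=34772580623/11664000000, spread=16616181563/104976000000

Answer: 4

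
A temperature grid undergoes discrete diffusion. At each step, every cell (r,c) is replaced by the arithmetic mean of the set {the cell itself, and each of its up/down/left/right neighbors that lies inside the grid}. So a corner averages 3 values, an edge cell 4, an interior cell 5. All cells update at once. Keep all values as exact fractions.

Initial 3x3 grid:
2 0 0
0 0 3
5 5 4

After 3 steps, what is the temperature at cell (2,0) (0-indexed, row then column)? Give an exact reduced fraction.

Answer: 5621/2160

Derivation:
Step 1: cell (2,0) = 10/3
Step 2: cell (2,0) = 103/36
Step 3: cell (2,0) = 5621/2160
Full grid after step 3:
  2701/2160 8671/7200 329/240
  8989/4800 1959/1000 9689/4800
  5621/2160 19571/7200 1987/720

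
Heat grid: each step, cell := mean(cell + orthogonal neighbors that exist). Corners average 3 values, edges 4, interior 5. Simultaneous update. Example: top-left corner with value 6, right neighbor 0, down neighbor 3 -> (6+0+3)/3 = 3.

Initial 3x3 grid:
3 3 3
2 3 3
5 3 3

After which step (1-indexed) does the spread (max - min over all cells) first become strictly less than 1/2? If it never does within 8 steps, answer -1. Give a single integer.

Step 1: max=7/2, min=8/3, spread=5/6
Step 2: max=121/36, min=43/15, spread=89/180
  -> spread < 1/2 first at step 2
Step 3: max=23033/7200, min=529/180, spread=1873/7200
Step 4: max=409981/129600, min=160597/54000, spread=122741/648000
Step 5: max=80846897/25920000, min=215879/72000, spread=3130457/25920000
Step 6: max=1448867029/466560000, min=146832637/48600000, spread=196368569/2332800000
Step 7: max=86470070063/27993600000, min=7069499849/2332800000, spread=523543/8957952
Step 8: max=5176132378861/1679616000000, min=70933568413/23328000000, spread=4410589/107495424

Answer: 2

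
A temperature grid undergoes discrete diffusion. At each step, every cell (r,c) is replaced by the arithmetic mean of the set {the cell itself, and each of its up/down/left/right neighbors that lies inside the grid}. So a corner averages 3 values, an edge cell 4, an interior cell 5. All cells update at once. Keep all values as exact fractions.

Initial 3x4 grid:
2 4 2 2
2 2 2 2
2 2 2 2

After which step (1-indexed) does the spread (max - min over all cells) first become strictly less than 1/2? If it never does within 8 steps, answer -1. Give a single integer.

Answer: 3

Derivation:
Step 1: max=8/3, min=2, spread=2/3
Step 2: max=151/60, min=2, spread=31/60
Step 3: max=1291/540, min=2, spread=211/540
  -> spread < 1/2 first at step 3
Step 4: max=124897/54000, min=1847/900, spread=14077/54000
Step 5: max=1112407/486000, min=111683/54000, spread=5363/24300
Step 6: max=32900809/14580000, min=62869/30000, spread=93859/583200
Step 7: max=1959874481/874800000, min=102536467/48600000, spread=4568723/34992000
Step 8: max=116756435629/52488000000, min=3097618889/1458000000, spread=8387449/83980800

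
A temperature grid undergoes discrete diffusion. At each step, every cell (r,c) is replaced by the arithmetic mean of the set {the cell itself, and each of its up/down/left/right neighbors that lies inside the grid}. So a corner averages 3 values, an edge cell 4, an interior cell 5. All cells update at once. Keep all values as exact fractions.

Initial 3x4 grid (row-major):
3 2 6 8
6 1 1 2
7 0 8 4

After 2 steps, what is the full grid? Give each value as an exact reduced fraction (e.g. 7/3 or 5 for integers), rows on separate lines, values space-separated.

Answer: 131/36 155/48 971/240 40/9
57/16 337/100 337/100 347/80
151/36 163/48 931/240 35/9

Derivation:
After step 1:
  11/3 3 17/4 16/3
  17/4 2 18/5 15/4
  13/3 4 13/4 14/3
After step 2:
  131/36 155/48 971/240 40/9
  57/16 337/100 337/100 347/80
  151/36 163/48 931/240 35/9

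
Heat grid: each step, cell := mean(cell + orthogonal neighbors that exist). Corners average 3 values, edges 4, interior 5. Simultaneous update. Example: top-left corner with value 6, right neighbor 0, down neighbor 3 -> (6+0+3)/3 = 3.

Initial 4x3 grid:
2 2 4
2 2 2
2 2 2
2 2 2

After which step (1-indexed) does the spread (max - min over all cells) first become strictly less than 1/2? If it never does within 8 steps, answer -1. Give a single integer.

Step 1: max=8/3, min=2, spread=2/3
Step 2: max=23/9, min=2, spread=5/9
Step 3: max=257/108, min=2, spread=41/108
  -> spread < 1/2 first at step 3
Step 4: max=30137/12960, min=2, spread=4217/12960
Step 5: max=1764349/777600, min=7279/3600, spread=38417/155520
Step 6: max=104512211/46656000, min=146597/72000, spread=1903471/9331200
Step 7: max=6199709089/2799360000, min=4435759/2160000, spread=18038617/111974400
Step 8: max=369191382851/167961600000, min=401726759/194400000, spread=883978523/6718464000

Answer: 3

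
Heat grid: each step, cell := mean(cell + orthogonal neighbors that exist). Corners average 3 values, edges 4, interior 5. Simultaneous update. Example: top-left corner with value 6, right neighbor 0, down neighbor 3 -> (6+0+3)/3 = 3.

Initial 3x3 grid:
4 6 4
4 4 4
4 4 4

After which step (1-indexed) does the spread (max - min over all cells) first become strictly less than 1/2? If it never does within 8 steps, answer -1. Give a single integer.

Answer: 3

Derivation:
Step 1: max=14/3, min=4, spread=2/3
Step 2: max=547/120, min=4, spread=67/120
Step 3: max=4757/1080, min=407/100, spread=1807/5400
  -> spread < 1/2 first at step 3
Step 4: max=1885963/432000, min=11161/2700, spread=33401/144000
Step 5: max=16781933/3888000, min=1123391/270000, spread=3025513/19440000
Step 6: max=6685726867/1555200000, min=60355949/14400000, spread=53531/497664
Step 7: max=399280925849/93312000000, min=16343116051/3888000000, spread=450953/5971968
Step 8: max=23903783560603/5598720000000, min=1967248610519/466560000000, spread=3799043/71663616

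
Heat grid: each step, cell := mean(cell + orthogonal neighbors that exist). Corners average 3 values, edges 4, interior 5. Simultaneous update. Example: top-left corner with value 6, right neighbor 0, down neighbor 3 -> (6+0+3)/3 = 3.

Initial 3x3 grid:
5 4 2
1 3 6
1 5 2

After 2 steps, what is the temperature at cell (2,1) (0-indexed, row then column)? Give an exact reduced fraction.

Step 1: cell (2,1) = 11/4
Step 2: cell (2,1) = 793/240
Full grid after step 2:
  28/9 439/120 43/12
  359/120 79/25 923/240
  91/36 793/240 31/9

Answer: 793/240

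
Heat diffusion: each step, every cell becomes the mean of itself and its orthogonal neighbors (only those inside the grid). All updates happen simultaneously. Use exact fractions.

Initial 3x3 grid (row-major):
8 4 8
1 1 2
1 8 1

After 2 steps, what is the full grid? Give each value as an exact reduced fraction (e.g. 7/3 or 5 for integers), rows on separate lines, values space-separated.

Answer: 37/9 349/80 155/36
817/240 339/100 109/30
53/18 259/80 113/36

Derivation:
After step 1:
  13/3 21/4 14/3
  11/4 16/5 3
  10/3 11/4 11/3
After step 2:
  37/9 349/80 155/36
  817/240 339/100 109/30
  53/18 259/80 113/36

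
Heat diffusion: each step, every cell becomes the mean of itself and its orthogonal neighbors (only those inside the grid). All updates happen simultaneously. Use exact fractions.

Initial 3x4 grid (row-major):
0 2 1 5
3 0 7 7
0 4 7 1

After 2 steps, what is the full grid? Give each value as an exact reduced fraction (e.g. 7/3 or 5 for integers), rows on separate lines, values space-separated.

After step 1:
  5/3 3/4 15/4 13/3
  3/4 16/5 22/5 5
  7/3 11/4 19/4 5
After step 2:
  19/18 281/120 397/120 157/36
  159/80 237/100 211/50 281/60
  35/18 391/120 169/40 59/12

Answer: 19/18 281/120 397/120 157/36
159/80 237/100 211/50 281/60
35/18 391/120 169/40 59/12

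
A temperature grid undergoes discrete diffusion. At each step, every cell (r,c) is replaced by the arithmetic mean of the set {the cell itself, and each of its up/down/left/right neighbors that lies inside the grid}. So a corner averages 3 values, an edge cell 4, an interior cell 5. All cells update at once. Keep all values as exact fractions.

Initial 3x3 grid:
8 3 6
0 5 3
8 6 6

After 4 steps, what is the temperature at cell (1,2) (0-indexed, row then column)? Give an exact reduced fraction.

Step 1: cell (1,2) = 5
Step 2: cell (1,2) = 87/20
Step 3: cell (1,2) = 123/25
Step 4: cell (1,2) = 337613/72000
Full grid after step 4:
  604493/129600 1953053/432000 101353/21600
  4023731/864000 218009/45000 337613/72000
  321409/64800 4189231/864000 71827/14400

Answer: 337613/72000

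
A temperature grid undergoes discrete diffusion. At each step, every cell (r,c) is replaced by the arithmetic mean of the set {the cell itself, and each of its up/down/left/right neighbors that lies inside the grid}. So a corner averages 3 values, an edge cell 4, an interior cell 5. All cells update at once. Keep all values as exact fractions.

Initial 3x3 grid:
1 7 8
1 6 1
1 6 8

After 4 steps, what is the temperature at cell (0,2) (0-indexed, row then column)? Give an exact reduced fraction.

Step 1: cell (0,2) = 16/3
Step 2: cell (0,2) = 199/36
Step 3: cell (0,2) = 10877/2160
Step 4: cell (0,2) = 635839/129600
Full grid after step 4:
  171463/43200 1899769/432000 635839/129600
  3286663/864000 528577/120000 4180913/864000
  250807/64800 3705163/864000 25961/5400

Answer: 635839/129600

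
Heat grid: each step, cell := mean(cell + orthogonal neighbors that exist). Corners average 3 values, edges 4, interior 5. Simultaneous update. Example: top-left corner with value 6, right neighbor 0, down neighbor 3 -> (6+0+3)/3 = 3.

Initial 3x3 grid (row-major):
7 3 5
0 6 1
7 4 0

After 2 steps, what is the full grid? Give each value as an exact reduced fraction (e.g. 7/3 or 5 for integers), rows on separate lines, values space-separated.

After step 1:
  10/3 21/4 3
  5 14/5 3
  11/3 17/4 5/3
After step 2:
  163/36 863/240 15/4
  37/10 203/50 157/60
  155/36 743/240 107/36

Answer: 163/36 863/240 15/4
37/10 203/50 157/60
155/36 743/240 107/36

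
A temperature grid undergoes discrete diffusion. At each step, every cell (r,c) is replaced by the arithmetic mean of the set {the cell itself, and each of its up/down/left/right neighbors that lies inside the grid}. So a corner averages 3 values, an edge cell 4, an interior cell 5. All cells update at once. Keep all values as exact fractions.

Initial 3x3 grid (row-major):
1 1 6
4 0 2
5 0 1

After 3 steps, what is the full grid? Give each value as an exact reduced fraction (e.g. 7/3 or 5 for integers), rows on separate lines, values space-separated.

After step 1:
  2 2 3
  5/2 7/5 9/4
  3 3/2 1
After step 2:
  13/6 21/10 29/12
  89/40 193/100 153/80
  7/3 69/40 19/12
After step 3:
  779/360 323/150 1543/720
  1731/800 3957/2000 3137/1600
  377/180 4543/2400 1253/720

Answer: 779/360 323/150 1543/720
1731/800 3957/2000 3137/1600
377/180 4543/2400 1253/720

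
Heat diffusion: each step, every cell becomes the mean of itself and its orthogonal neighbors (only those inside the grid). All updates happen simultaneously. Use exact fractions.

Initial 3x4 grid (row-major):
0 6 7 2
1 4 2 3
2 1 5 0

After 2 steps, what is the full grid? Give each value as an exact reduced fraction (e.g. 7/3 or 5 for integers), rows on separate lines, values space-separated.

Answer: 25/9 409/120 167/40 10/3
493/240 16/5 3 757/240
73/36 137/60 89/30 77/36

Derivation:
After step 1:
  7/3 17/4 17/4 4
  7/4 14/5 21/5 7/4
  4/3 3 2 8/3
After step 2:
  25/9 409/120 167/40 10/3
  493/240 16/5 3 757/240
  73/36 137/60 89/30 77/36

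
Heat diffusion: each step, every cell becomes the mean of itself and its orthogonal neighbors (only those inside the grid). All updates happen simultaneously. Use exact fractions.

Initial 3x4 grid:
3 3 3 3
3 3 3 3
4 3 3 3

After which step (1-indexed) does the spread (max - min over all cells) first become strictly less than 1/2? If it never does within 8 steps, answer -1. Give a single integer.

Step 1: max=10/3, min=3, spread=1/3
  -> spread < 1/2 first at step 1
Step 2: max=59/18, min=3, spread=5/18
Step 3: max=689/216, min=3, spread=41/216
Step 4: max=81977/25920, min=3, spread=4217/25920
Step 5: max=4874749/1555200, min=21679/7200, spread=38417/311040
Step 6: max=291136211/93312000, min=434597/144000, spread=1903471/18662400
Step 7: max=17397149089/5598720000, min=13075759/4320000, spread=18038617/223948800
Step 8: max=1041037782851/335923200000, min=1179326759/388800000, spread=883978523/13436928000

Answer: 1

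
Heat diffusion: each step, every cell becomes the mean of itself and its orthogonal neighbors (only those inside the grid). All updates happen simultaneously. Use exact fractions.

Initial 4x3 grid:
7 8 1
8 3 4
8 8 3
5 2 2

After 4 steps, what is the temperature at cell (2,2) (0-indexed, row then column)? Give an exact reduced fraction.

Answer: 22889/5400

Derivation:
Step 1: cell (2,2) = 17/4
Step 2: cell (2,2) = 53/15
Step 3: cell (2,2) = 1519/360
Step 4: cell (2,2) = 22889/5400
Full grid after step 4:
  151951/25920 20857/3840 122261/25920
  51247/8640 123527/24000 10043/2160
  26243/4800 360251/72000 22889/5400
  45247/8640 791443/172800 108911/25920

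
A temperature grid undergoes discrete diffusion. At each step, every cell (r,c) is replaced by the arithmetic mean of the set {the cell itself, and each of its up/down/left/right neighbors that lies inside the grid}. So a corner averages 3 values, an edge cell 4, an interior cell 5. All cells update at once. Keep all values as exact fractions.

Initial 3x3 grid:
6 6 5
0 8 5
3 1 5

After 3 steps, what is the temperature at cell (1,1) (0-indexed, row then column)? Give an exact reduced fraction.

Step 1: cell (1,1) = 4
Step 2: cell (1,1) = 49/10
Step 3: cell (1,1) = 2543/600
Full grid after step 3:
  35/8 14693/2880 553/108
  11813/2880 2543/600 4781/960
  719/216 3851/960 113/27

Answer: 2543/600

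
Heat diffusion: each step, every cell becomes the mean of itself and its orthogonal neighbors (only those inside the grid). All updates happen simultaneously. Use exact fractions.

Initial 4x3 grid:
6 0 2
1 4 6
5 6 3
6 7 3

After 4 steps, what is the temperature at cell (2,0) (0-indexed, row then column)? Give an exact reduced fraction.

Answer: 18147/4000

Derivation:
Step 1: cell (2,0) = 9/2
Step 2: cell (2,0) = 39/8
Step 3: cell (2,0) = 344/75
Step 4: cell (2,0) = 18147/4000
Full grid after step 4:
  27673/8100 26549/8000 219409/64800
  412639/108000 228833/60000 806653/216000
  18147/4000 398737/90000 941813/216000
  35281/7200 2104441/432000 76151/16200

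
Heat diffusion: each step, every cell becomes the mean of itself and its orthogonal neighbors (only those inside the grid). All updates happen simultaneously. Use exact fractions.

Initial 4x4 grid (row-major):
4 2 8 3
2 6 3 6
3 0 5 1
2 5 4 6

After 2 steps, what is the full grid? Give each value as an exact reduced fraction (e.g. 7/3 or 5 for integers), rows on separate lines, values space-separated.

After step 1:
  8/3 5 4 17/3
  15/4 13/5 28/5 13/4
  7/4 19/5 13/5 9/2
  10/3 11/4 5 11/3
After step 2:
  137/36 107/30 76/15 155/36
  323/120 83/20 361/100 1141/240
  379/120 27/10 43/10 841/240
  47/18 893/240 841/240 79/18

Answer: 137/36 107/30 76/15 155/36
323/120 83/20 361/100 1141/240
379/120 27/10 43/10 841/240
47/18 893/240 841/240 79/18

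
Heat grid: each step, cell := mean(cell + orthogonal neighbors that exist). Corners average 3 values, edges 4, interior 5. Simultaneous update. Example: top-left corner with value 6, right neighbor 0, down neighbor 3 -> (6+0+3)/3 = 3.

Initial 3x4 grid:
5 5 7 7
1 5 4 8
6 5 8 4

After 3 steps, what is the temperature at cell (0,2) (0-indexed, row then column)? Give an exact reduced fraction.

Answer: 40829/7200

Derivation:
Step 1: cell (0,2) = 23/4
Step 2: cell (0,2) = 1499/240
Step 3: cell (0,2) = 40829/7200
Full grid after step 3:
  949/216 37219/7200 40829/7200 3431/540
  66353/14400 29017/6000 11809/2000 28961/4800
  325/72 12523/2400 39979/7200 3331/540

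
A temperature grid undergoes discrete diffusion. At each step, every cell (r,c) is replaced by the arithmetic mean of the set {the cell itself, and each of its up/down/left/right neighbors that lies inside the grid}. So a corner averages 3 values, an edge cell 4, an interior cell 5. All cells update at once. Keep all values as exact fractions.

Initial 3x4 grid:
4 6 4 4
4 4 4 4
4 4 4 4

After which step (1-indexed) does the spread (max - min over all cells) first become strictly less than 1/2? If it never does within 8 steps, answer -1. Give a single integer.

Answer: 3

Derivation:
Step 1: max=14/3, min=4, spread=2/3
Step 2: max=271/60, min=4, spread=31/60
Step 3: max=2371/540, min=4, spread=211/540
  -> spread < 1/2 first at step 3
Step 4: max=232897/54000, min=3647/900, spread=14077/54000
Step 5: max=2084407/486000, min=219683/54000, spread=5363/24300
Step 6: max=62060809/14580000, min=122869/30000, spread=93859/583200
Step 7: max=3709474481/874800000, min=199736467/48600000, spread=4568723/34992000
Step 8: max=221732435629/52488000000, min=6013618889/1458000000, spread=8387449/83980800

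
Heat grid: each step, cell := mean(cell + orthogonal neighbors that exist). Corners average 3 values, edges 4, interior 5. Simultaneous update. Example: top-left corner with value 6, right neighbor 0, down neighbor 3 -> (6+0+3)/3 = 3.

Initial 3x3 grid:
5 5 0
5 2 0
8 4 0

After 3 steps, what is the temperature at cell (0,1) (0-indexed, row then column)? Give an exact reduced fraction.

Step 1: cell (0,1) = 3
Step 2: cell (0,1) = 193/60
Step 3: cell (0,1) = 11081/3600
Full grid after step 3:
  184/45 11081/3600 2381/1080
  15131/3600 2411/750 1643/800
  4631/1080 2593/800 619/270

Answer: 11081/3600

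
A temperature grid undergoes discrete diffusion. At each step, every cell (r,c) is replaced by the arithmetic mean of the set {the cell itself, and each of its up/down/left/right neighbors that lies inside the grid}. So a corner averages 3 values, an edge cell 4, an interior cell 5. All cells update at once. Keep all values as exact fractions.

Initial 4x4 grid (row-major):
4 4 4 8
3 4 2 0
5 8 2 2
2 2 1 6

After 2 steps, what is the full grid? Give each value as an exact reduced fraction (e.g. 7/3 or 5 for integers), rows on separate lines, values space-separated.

After step 1:
  11/3 4 9/2 4
  4 21/5 12/5 3
  9/2 21/5 3 5/2
  3 13/4 11/4 3
After step 2:
  35/9 491/120 149/40 23/6
  491/120 94/25 171/50 119/40
  157/40 383/100 297/100 23/8
  43/12 33/10 3 11/4

Answer: 35/9 491/120 149/40 23/6
491/120 94/25 171/50 119/40
157/40 383/100 297/100 23/8
43/12 33/10 3 11/4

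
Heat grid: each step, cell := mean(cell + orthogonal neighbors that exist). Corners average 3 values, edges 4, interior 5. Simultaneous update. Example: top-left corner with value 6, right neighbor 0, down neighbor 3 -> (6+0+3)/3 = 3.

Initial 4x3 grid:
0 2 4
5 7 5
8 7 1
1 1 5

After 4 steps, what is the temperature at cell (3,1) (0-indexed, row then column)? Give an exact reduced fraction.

Answer: 68339/17280

Derivation:
Step 1: cell (3,1) = 7/2
Step 2: cell (3,1) = 419/120
Step 3: cell (3,1) = 5621/1440
Step 4: cell (3,1) = 68339/17280
Full grid after step 4:
  103421/25920 25501/6400 102841/25920
  182323/43200 99943/24000 178223/43200
  36671/8640 151307/36000 34871/8640
  26723/6480 68339/17280 12589/3240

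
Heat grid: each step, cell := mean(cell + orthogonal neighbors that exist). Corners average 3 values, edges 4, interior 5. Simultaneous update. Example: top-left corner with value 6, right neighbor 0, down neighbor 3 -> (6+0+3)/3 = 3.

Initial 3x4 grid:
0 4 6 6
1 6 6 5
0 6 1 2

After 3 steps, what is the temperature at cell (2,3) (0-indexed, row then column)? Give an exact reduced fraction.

Answer: 8503/2160

Derivation:
Step 1: cell (2,3) = 8/3
Step 2: cell (2,3) = 67/18
Step 3: cell (2,3) = 8503/2160
Full grid after step 3:
  6481/2160 13577/3600 17027/3600 10633/2160
  13421/4800 7349/2000 25727/6000 65443/14400
  6131/2160 5951/1800 872/225 8503/2160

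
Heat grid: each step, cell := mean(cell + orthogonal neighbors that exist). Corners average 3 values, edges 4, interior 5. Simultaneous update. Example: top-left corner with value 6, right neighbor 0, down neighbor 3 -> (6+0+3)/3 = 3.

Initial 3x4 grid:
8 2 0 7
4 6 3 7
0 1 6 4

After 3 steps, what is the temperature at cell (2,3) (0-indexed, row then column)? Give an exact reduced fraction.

Step 1: cell (2,3) = 17/3
Step 2: cell (2,3) = 173/36
Step 3: cell (2,3) = 2521/540
Full grid after step 3:
  4181/1080 14393/3600 7159/1800 9589/2160
  26831/7200 21443/6000 6287/1500 64717/14400
  6877/2160 25411/7200 28411/7200 2521/540

Answer: 2521/540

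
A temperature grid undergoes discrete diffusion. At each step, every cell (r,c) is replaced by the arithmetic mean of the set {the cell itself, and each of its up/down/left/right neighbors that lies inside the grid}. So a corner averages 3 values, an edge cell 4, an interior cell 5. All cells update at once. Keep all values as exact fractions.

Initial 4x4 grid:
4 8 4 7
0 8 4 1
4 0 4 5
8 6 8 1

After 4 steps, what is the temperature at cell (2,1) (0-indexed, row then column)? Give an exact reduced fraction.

Step 1: cell (2,1) = 22/5
Step 2: cell (2,1) = 211/50
Step 3: cell (2,1) = 357/80
Step 4: cell (2,1) = 88729/20000
Full grid after step 4:
  97567/21600 330817/72000 331201/72000 97063/21600
  78493/18000 267757/60000 264581/60000 76739/18000
  16069/3600 88729/20000 778249/180000 226357/54000
  99497/21600 7403/1600 962893/216000 275443/64800

Answer: 88729/20000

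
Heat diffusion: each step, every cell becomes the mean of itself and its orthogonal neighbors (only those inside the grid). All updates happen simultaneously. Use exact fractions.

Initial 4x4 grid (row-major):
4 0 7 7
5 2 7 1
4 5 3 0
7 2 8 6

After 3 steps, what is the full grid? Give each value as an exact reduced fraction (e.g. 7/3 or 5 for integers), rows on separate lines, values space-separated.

After step 1:
  3 13/4 21/4 5
  15/4 19/5 4 15/4
  21/4 16/5 23/5 5/2
  13/3 11/2 19/4 14/3
After step 2:
  10/3 153/40 35/8 14/3
  79/20 18/5 107/25 61/16
  62/15 447/100 381/100 931/240
  181/36 1067/240 1171/240 143/36
After step 3:
  1333/360 227/60 643/150 617/144
  901/240 161/40 7951/2000 9983/2400
  15823/3600 24551/6000 12791/3000 27853/7200
  9797/2160 33881/7200 30793/7200 4583/1080

Answer: 1333/360 227/60 643/150 617/144
901/240 161/40 7951/2000 9983/2400
15823/3600 24551/6000 12791/3000 27853/7200
9797/2160 33881/7200 30793/7200 4583/1080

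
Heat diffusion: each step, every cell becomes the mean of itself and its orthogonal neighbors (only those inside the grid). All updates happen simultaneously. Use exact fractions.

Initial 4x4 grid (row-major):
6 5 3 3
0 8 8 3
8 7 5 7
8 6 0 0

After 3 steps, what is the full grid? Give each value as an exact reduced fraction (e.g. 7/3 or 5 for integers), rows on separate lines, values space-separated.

After step 1:
  11/3 11/2 19/4 3
  11/2 28/5 27/5 21/4
  23/4 34/5 27/5 15/4
  22/3 21/4 11/4 7/3
After step 2:
  44/9 1171/240 373/80 13/3
  1231/240 144/25 132/25 87/20
  1523/240 144/25 241/50 251/60
  55/9 83/15 59/15 53/18
After step 3:
  5363/1080 36343/7200 3831/800 3203/720
  39823/7200 3217/600 9949/2000 1361/300
  42023/7200 33863/6000 7193/1500 3667/900
  12953/2160 4801/900 3877/900 1991/540

Answer: 5363/1080 36343/7200 3831/800 3203/720
39823/7200 3217/600 9949/2000 1361/300
42023/7200 33863/6000 7193/1500 3667/900
12953/2160 4801/900 3877/900 1991/540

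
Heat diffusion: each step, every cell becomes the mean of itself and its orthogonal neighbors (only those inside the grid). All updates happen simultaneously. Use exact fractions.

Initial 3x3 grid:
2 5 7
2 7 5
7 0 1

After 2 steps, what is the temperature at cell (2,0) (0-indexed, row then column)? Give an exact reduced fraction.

Step 1: cell (2,0) = 3
Step 2: cell (2,0) = 15/4
Full grid after step 2:
  17/4 1063/240 191/36
  143/40 223/50 247/60
  15/4 251/80 43/12

Answer: 15/4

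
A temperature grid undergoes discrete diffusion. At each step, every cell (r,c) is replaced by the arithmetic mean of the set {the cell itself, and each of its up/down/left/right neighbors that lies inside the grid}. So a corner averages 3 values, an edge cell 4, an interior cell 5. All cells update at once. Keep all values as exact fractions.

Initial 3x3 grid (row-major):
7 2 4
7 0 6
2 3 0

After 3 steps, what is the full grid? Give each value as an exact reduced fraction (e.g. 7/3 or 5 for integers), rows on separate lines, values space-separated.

After step 1:
  16/3 13/4 4
  4 18/5 5/2
  4 5/4 3
After step 2:
  151/36 971/240 13/4
  127/30 73/25 131/40
  37/12 237/80 9/4
After step 3:
  8981/2160 51877/14400 2537/720
  3247/900 5231/1500 2339/800
  2467/720 13459/4800 679/240

Answer: 8981/2160 51877/14400 2537/720
3247/900 5231/1500 2339/800
2467/720 13459/4800 679/240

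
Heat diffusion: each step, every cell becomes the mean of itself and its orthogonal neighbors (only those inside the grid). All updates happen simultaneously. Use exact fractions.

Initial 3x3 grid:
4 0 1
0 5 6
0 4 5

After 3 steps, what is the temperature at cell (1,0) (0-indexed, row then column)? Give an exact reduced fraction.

Step 1: cell (1,0) = 9/4
Step 2: cell (1,0) = 95/48
Step 3: cell (1,0) = 6817/2880
Full grid after step 3:
  907/432 3761/1440 1291/432
  6817/2880 569/200 10097/2880
  1087/432 4651/1440 533/144

Answer: 6817/2880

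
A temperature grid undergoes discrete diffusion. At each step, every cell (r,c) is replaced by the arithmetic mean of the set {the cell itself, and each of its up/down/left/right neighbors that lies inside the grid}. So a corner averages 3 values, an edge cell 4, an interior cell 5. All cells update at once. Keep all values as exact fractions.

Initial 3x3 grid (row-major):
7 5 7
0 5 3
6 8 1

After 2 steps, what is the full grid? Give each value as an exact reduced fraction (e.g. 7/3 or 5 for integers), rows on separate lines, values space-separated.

Answer: 29/6 24/5 5
521/120 237/50 43/10
85/18 67/15 13/3

Derivation:
After step 1:
  4 6 5
  9/2 21/5 4
  14/3 5 4
After step 2:
  29/6 24/5 5
  521/120 237/50 43/10
  85/18 67/15 13/3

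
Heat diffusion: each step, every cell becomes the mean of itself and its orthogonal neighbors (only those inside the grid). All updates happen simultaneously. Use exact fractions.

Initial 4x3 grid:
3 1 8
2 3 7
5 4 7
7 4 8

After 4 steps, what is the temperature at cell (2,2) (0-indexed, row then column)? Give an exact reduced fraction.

Step 1: cell (2,2) = 13/2
Step 2: cell (2,2) = 1421/240
Step 3: cell (2,2) = 8077/1440
Step 4: cell (2,2) = 233869/43200
Full grid after step 4:
  31789/8640 140789/34560 119747/25920
  11377/2880 319727/72000 42701/8640
  197119/43200 357667/72000 233869/43200
  129287/25920 923741/172800 146387/25920

Answer: 233869/43200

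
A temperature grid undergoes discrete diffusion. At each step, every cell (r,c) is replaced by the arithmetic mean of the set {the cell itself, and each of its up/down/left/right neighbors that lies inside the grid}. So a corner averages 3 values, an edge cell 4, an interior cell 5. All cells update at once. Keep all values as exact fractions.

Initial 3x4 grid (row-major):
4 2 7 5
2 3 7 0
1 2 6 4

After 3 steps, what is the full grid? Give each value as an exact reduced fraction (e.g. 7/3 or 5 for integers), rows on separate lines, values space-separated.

Answer: 6727/2160 26563/7200 10211/2400 343/80
20543/7200 10357/3000 1514/375 15109/3600
5797/2160 23263/7200 27833/7200 8591/2160

Derivation:
After step 1:
  8/3 4 21/4 4
  5/2 16/5 23/5 4
  5/3 3 19/4 10/3
After step 2:
  55/18 907/240 357/80 53/12
  301/120 173/50 109/25 239/60
  43/18 757/240 941/240 145/36
After step 3:
  6727/2160 26563/7200 10211/2400 343/80
  20543/7200 10357/3000 1514/375 15109/3600
  5797/2160 23263/7200 27833/7200 8591/2160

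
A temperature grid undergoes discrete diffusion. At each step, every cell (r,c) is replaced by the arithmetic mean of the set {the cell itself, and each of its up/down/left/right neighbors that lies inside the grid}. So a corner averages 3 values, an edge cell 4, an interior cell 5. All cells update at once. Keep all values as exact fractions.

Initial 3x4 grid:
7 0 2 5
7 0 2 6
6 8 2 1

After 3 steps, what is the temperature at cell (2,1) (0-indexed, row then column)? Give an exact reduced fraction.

Step 1: cell (2,1) = 4
Step 2: cell (2,1) = 353/80
Step 3: cell (2,1) = 9791/2400
Full grid after step 3:
  4367/1080 11999/3600 2761/900 853/270
  15959/3600 22729/6000 18779/6000 23183/7200
  1181/240 9791/2400 2757/800 2333/720

Answer: 9791/2400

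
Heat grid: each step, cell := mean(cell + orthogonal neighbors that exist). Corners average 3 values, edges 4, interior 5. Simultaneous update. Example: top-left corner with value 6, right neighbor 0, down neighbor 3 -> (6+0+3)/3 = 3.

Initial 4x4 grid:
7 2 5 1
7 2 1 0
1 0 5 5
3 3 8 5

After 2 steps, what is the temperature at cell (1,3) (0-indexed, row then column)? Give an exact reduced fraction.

Answer: 101/40

Derivation:
Step 1: cell (1,3) = 7/4
Step 2: cell (1,3) = 101/40
Full grid after step 2:
  163/36 839/240 217/80 2
  221/60 309/100 64/25 101/40
  173/60 293/100 88/25 153/40
  103/36 797/240 371/80 5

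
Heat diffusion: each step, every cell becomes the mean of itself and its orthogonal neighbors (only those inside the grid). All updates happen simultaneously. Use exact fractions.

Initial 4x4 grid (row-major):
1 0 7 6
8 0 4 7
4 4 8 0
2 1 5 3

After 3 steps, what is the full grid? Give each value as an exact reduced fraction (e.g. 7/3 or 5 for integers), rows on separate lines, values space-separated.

Answer: 187/60 8281/2400 30451/7200 2653/540
7811/2400 1789/500 6487/1500 33001/7200
24833/7200 5399/1500 5887/1500 30913/7200
1781/540 24683/7200 26803/7200 2023/540

Derivation:
After step 1:
  3 2 17/4 20/3
  13/4 16/5 26/5 17/4
  9/2 17/5 21/5 9/2
  7/3 3 17/4 8/3
After step 2:
  11/4 249/80 1087/240 91/18
  279/80 341/100 211/50 1237/240
  809/240 183/50 431/100 937/240
  59/18 779/240 847/240 137/36
After step 3:
  187/60 8281/2400 30451/7200 2653/540
  7811/2400 1789/500 6487/1500 33001/7200
  24833/7200 5399/1500 5887/1500 30913/7200
  1781/540 24683/7200 26803/7200 2023/540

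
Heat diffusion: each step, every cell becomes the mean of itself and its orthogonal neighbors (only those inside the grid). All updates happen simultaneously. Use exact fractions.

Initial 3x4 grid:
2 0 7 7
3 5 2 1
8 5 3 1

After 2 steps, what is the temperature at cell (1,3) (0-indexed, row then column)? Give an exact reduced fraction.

Step 1: cell (1,3) = 11/4
Step 2: cell (1,3) = 781/240
Full grid after step 2:
  29/9 73/24 161/40 47/12
  29/8 397/100 161/50 781/240
  181/36 49/12 199/60 43/18

Answer: 781/240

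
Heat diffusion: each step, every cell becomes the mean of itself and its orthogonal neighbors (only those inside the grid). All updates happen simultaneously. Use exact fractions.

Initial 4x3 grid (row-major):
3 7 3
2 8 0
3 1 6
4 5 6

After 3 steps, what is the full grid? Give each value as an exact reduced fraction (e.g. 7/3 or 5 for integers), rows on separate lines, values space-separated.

Answer: 959/240 61489/14400 8591/2160
4817/1200 22931/6000 15001/3600
1439/400 3107/750 14351/3600
1421/360 7183/1800 4793/1080

Derivation:
After step 1:
  4 21/4 10/3
  4 18/5 17/4
  5/2 23/5 13/4
  4 4 17/3
After step 2:
  53/12 971/240 77/18
  141/40 217/50 433/120
  151/40 359/100 533/120
  7/2 137/30 155/36
After step 3:
  959/240 61489/14400 8591/2160
  4817/1200 22931/6000 15001/3600
  1439/400 3107/750 14351/3600
  1421/360 7183/1800 4793/1080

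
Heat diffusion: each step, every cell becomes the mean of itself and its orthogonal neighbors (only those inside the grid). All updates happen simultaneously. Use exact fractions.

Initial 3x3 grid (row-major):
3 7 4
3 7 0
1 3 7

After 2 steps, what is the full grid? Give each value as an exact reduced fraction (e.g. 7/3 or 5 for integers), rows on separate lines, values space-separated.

Answer: 157/36 69/16 161/36
85/24 87/20 31/8
31/9 85/24 37/9

Derivation:
After step 1:
  13/3 21/4 11/3
  7/2 4 9/2
  7/3 9/2 10/3
After step 2:
  157/36 69/16 161/36
  85/24 87/20 31/8
  31/9 85/24 37/9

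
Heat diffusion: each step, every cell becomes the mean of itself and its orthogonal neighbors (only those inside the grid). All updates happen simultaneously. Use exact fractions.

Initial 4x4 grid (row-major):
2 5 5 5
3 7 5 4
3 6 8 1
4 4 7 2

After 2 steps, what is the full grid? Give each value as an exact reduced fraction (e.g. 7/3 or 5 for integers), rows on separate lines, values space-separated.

Answer: 71/18 1097/240 1213/240 161/36
977/240 251/50 503/100 539/120
1021/240 509/100 129/25 487/120
155/36 593/120 577/120 37/9

Derivation:
After step 1:
  10/3 19/4 5 14/3
  15/4 26/5 29/5 15/4
  4 28/5 27/5 15/4
  11/3 21/4 21/4 10/3
After step 2:
  71/18 1097/240 1213/240 161/36
  977/240 251/50 503/100 539/120
  1021/240 509/100 129/25 487/120
  155/36 593/120 577/120 37/9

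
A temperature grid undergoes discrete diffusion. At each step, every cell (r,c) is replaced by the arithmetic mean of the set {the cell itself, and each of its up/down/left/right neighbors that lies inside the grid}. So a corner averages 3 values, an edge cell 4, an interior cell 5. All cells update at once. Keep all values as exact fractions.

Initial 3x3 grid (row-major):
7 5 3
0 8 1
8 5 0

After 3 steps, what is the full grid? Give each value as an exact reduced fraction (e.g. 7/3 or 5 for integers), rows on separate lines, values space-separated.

Answer: 551/120 21517/4800 2641/720
70051/14400 24137/6000 2249/600
2417/540 61501/14400 817/240

Derivation:
After step 1:
  4 23/4 3
  23/4 19/5 3
  13/3 21/4 2
After step 2:
  31/6 331/80 47/12
  1073/240 471/100 59/20
  46/9 923/240 41/12
After step 3:
  551/120 21517/4800 2641/720
  70051/14400 24137/6000 2249/600
  2417/540 61501/14400 817/240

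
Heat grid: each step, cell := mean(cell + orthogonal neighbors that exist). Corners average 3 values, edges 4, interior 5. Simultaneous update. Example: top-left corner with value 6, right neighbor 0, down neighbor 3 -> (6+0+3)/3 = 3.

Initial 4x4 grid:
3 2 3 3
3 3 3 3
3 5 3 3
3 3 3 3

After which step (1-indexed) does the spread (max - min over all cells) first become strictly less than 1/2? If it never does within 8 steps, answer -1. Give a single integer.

Answer: 3

Derivation:
Step 1: max=7/2, min=8/3, spread=5/6
Step 2: max=17/5, min=101/36, spread=107/180
Step 3: max=791/240, min=10433/3600, spread=179/450
  -> spread < 1/2 first at step 3
Step 4: max=707/216, min=21221/7200, spread=7037/21600
Step 5: max=523877/162000, min=192667/64800, spread=84419/324000
Step 6: max=1563311/486000, min=19395983/6480000, spread=4344491/19440000
Step 7: max=465581987/145800000, min=175363519/58320000, spread=54346379/291600000
Step 8: max=138995843/43740000, min=26426201591/8748000000, spread=1372967009/8748000000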